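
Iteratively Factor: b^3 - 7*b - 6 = (b + 1)*(b^2 - b - 6) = (b + 1)*(b + 2)*(b - 3)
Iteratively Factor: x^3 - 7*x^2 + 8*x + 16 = (x + 1)*(x^2 - 8*x + 16) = (x - 4)*(x + 1)*(x - 4)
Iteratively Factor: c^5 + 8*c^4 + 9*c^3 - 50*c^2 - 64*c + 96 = (c - 1)*(c^4 + 9*c^3 + 18*c^2 - 32*c - 96) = (c - 1)*(c + 4)*(c^3 + 5*c^2 - 2*c - 24) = (c - 1)*(c + 3)*(c + 4)*(c^2 + 2*c - 8) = (c - 1)*(c + 3)*(c + 4)^2*(c - 2)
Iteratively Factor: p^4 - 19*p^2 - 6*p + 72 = (p + 3)*(p^3 - 3*p^2 - 10*p + 24) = (p - 2)*(p + 3)*(p^2 - p - 12) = (p - 2)*(p + 3)^2*(p - 4)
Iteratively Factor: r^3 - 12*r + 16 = (r - 2)*(r^2 + 2*r - 8) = (r - 2)*(r + 4)*(r - 2)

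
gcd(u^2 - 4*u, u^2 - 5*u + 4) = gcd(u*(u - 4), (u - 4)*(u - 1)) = u - 4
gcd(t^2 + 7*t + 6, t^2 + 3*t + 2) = t + 1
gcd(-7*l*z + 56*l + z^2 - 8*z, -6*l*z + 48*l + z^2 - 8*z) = z - 8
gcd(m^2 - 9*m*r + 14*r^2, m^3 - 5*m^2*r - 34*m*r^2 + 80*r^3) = -m + 2*r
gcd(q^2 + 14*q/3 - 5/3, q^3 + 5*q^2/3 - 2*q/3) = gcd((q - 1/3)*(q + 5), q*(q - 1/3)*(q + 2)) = q - 1/3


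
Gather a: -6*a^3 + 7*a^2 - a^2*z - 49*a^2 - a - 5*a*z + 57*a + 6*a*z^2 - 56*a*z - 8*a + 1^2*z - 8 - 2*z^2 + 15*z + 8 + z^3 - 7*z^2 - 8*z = -6*a^3 + a^2*(-z - 42) + a*(6*z^2 - 61*z + 48) + z^3 - 9*z^2 + 8*z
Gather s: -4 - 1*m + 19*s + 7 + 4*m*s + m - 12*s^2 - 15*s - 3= -12*s^2 + s*(4*m + 4)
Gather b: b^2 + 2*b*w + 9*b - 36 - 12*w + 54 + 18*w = b^2 + b*(2*w + 9) + 6*w + 18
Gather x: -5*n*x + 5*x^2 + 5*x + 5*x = 5*x^2 + x*(10 - 5*n)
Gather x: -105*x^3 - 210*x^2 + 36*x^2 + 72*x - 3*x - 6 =-105*x^3 - 174*x^2 + 69*x - 6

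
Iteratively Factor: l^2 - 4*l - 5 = (l + 1)*(l - 5)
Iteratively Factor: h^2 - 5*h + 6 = (h - 3)*(h - 2)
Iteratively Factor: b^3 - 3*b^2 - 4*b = (b + 1)*(b^2 - 4*b) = b*(b + 1)*(b - 4)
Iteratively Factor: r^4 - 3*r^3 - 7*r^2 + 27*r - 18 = (r + 3)*(r^3 - 6*r^2 + 11*r - 6) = (r - 3)*(r + 3)*(r^2 - 3*r + 2) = (r - 3)*(r - 2)*(r + 3)*(r - 1)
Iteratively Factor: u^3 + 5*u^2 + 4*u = (u + 4)*(u^2 + u) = (u + 1)*(u + 4)*(u)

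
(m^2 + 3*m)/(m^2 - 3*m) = (m + 3)/(m - 3)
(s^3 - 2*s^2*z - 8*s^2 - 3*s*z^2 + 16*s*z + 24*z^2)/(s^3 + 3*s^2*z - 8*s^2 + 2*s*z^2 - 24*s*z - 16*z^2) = (s - 3*z)/(s + 2*z)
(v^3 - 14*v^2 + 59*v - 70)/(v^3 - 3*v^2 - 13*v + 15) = (v^2 - 9*v + 14)/(v^2 + 2*v - 3)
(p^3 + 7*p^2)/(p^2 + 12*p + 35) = p^2/(p + 5)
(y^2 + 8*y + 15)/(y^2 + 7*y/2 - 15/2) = 2*(y + 3)/(2*y - 3)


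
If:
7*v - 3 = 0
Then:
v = 3/7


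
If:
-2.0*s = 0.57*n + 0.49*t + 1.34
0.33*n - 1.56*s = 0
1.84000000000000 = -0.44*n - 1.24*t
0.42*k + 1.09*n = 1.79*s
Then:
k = 1.27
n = -0.75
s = -0.16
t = -1.22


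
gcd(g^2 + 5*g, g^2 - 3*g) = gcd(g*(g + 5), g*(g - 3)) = g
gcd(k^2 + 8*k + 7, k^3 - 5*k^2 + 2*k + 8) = k + 1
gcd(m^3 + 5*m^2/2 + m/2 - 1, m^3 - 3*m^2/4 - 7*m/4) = m + 1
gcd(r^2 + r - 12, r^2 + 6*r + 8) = r + 4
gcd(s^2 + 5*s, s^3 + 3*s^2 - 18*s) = s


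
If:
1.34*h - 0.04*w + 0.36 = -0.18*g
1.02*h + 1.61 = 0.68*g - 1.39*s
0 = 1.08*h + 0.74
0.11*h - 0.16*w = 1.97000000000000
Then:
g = 0.26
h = -0.69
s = -0.53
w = -12.78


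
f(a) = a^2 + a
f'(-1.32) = -1.64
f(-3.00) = 6.00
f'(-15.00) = -29.00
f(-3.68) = 9.86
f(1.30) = 2.99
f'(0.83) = 2.66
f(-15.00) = 210.00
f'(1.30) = 3.60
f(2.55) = 9.05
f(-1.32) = 0.42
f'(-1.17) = -1.34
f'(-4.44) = -7.88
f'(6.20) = 13.40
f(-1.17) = 0.20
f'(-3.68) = -6.36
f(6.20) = 44.64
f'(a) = 2*a + 1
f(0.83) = 1.52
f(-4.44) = 15.27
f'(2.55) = 6.10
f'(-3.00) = -5.00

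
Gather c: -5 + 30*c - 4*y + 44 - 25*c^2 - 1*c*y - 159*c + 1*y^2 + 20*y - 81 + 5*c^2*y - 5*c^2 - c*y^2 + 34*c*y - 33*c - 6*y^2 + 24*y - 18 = c^2*(5*y - 30) + c*(-y^2 + 33*y - 162) - 5*y^2 + 40*y - 60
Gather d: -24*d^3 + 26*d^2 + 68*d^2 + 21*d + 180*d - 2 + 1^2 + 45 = -24*d^3 + 94*d^2 + 201*d + 44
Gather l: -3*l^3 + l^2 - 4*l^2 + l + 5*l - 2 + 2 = -3*l^3 - 3*l^2 + 6*l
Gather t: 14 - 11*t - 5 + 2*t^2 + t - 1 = 2*t^2 - 10*t + 8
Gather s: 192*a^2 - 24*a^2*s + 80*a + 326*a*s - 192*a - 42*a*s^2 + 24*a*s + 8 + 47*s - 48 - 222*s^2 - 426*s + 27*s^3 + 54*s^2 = 192*a^2 - 112*a + 27*s^3 + s^2*(-42*a - 168) + s*(-24*a^2 + 350*a - 379) - 40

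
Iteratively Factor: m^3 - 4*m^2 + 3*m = (m - 1)*(m^2 - 3*m) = (m - 3)*(m - 1)*(m)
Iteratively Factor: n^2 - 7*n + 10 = (n - 2)*(n - 5)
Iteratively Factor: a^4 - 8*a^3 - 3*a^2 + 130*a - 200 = (a - 5)*(a^3 - 3*a^2 - 18*a + 40) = (a - 5)*(a - 2)*(a^2 - a - 20) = (a - 5)*(a - 2)*(a + 4)*(a - 5)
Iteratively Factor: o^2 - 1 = (o - 1)*(o + 1)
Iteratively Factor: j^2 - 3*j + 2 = (j - 1)*(j - 2)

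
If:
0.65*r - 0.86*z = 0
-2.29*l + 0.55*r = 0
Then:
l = 0.317769566677864*z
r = 1.32307692307692*z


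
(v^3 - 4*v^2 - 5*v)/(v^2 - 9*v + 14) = v*(v^2 - 4*v - 5)/(v^2 - 9*v + 14)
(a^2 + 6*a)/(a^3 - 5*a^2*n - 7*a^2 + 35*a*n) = (a + 6)/(a^2 - 5*a*n - 7*a + 35*n)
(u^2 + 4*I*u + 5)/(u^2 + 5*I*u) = (u - I)/u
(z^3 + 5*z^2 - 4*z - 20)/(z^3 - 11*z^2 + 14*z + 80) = (z^2 + 3*z - 10)/(z^2 - 13*z + 40)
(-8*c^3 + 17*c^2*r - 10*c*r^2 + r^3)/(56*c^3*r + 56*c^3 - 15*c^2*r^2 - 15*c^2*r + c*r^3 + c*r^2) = (c^2 - 2*c*r + r^2)/(c*(-7*c*r - 7*c + r^2 + r))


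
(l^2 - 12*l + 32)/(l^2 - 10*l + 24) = (l - 8)/(l - 6)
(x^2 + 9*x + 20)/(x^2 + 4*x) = (x + 5)/x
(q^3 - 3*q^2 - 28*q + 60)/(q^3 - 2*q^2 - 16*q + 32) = (q^2 - q - 30)/(q^2 - 16)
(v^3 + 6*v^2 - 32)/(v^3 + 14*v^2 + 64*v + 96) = (v - 2)/(v + 6)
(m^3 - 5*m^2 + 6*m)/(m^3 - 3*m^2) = (m - 2)/m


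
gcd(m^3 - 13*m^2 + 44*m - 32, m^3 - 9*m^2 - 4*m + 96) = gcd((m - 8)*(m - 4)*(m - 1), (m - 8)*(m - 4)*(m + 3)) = m^2 - 12*m + 32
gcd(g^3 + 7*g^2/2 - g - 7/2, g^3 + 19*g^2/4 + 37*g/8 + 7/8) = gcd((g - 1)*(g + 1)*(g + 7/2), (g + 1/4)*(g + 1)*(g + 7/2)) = g^2 + 9*g/2 + 7/2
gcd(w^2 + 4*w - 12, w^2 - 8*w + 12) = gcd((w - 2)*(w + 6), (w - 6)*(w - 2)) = w - 2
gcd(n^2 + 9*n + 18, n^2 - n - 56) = 1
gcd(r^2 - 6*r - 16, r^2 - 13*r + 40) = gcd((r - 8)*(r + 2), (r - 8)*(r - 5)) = r - 8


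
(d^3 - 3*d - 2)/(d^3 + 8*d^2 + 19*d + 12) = (d^2 - d - 2)/(d^2 + 7*d + 12)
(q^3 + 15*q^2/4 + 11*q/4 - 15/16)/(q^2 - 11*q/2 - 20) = (8*q^2 + 10*q - 3)/(8*(q - 8))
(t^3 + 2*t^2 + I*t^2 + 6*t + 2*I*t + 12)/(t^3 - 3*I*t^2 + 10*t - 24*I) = (t + 2)/(t - 4*I)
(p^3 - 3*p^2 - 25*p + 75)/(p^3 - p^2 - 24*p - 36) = (-p^3 + 3*p^2 + 25*p - 75)/(-p^3 + p^2 + 24*p + 36)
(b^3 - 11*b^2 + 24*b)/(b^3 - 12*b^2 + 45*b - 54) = b*(b - 8)/(b^2 - 9*b + 18)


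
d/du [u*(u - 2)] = 2*u - 2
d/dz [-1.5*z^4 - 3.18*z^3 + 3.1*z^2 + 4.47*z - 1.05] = -6.0*z^3 - 9.54*z^2 + 6.2*z + 4.47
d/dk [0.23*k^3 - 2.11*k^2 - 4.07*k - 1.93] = 0.69*k^2 - 4.22*k - 4.07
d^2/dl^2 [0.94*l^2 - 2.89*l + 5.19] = 1.88000000000000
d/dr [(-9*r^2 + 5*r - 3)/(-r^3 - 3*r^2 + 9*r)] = (-9*r^4 + 10*r^3 - 75*r^2 - 18*r + 27)/(r^2*(r^4 + 6*r^3 - 9*r^2 - 54*r + 81))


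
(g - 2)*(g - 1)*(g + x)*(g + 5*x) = g^4 + 6*g^3*x - 3*g^3 + 5*g^2*x^2 - 18*g^2*x + 2*g^2 - 15*g*x^2 + 12*g*x + 10*x^2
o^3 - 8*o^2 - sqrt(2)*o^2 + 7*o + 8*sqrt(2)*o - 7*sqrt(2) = (o - 7)*(o - 1)*(o - sqrt(2))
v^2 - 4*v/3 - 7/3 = (v - 7/3)*(v + 1)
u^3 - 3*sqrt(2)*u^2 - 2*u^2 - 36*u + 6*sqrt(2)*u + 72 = (u - 2)*(u - 6*sqrt(2))*(u + 3*sqrt(2))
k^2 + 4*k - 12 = (k - 2)*(k + 6)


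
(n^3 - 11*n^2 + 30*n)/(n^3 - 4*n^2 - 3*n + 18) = n*(n^2 - 11*n + 30)/(n^3 - 4*n^2 - 3*n + 18)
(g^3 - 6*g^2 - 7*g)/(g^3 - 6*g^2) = (g^2 - 6*g - 7)/(g*(g - 6))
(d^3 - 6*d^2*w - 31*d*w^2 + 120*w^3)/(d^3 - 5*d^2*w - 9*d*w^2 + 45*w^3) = (-d^2 + 3*d*w + 40*w^2)/(-d^2 + 2*d*w + 15*w^2)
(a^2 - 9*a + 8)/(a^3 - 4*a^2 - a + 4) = (a - 8)/(a^2 - 3*a - 4)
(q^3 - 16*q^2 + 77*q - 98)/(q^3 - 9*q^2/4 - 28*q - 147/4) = 4*(q^2 - 9*q + 14)/(4*q^2 + 19*q + 21)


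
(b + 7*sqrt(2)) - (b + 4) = -4 + 7*sqrt(2)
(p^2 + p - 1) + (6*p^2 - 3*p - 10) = 7*p^2 - 2*p - 11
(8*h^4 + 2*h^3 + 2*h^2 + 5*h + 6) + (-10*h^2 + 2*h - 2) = 8*h^4 + 2*h^3 - 8*h^2 + 7*h + 4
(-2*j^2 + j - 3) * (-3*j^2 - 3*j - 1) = 6*j^4 + 3*j^3 + 8*j^2 + 8*j + 3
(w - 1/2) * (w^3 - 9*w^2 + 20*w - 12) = w^4 - 19*w^3/2 + 49*w^2/2 - 22*w + 6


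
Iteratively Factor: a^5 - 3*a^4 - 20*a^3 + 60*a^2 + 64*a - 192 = (a + 2)*(a^4 - 5*a^3 - 10*a^2 + 80*a - 96) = (a + 2)*(a + 4)*(a^3 - 9*a^2 + 26*a - 24) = (a - 4)*(a + 2)*(a + 4)*(a^2 - 5*a + 6) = (a - 4)*(a - 3)*(a + 2)*(a + 4)*(a - 2)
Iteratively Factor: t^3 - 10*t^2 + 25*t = (t - 5)*(t^2 - 5*t) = t*(t - 5)*(t - 5)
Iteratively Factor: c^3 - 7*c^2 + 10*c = (c - 5)*(c^2 - 2*c) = (c - 5)*(c - 2)*(c)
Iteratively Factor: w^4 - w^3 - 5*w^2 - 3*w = (w)*(w^3 - w^2 - 5*w - 3) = w*(w + 1)*(w^2 - 2*w - 3) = w*(w + 1)^2*(w - 3)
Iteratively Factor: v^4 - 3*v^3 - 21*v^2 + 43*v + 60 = (v + 1)*(v^3 - 4*v^2 - 17*v + 60) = (v - 5)*(v + 1)*(v^2 + v - 12) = (v - 5)*(v + 1)*(v + 4)*(v - 3)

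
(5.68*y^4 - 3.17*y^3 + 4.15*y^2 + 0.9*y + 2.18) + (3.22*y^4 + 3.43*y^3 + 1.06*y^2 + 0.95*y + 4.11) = 8.9*y^4 + 0.26*y^3 + 5.21*y^2 + 1.85*y + 6.29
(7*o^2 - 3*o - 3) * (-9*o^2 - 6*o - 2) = -63*o^4 - 15*o^3 + 31*o^2 + 24*o + 6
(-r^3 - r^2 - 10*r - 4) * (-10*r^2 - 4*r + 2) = 10*r^5 + 14*r^4 + 102*r^3 + 78*r^2 - 4*r - 8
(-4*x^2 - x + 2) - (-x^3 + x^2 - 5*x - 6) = x^3 - 5*x^2 + 4*x + 8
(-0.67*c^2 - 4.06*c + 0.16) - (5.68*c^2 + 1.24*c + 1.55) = -6.35*c^2 - 5.3*c - 1.39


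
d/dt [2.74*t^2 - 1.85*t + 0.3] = 5.48*t - 1.85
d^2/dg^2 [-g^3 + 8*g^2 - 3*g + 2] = 16 - 6*g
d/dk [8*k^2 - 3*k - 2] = 16*k - 3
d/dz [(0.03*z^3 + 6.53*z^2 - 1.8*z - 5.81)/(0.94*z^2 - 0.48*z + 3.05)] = (0.0282*z^4 - 0.0288000000000004*z^3 - 1.1679*z^2 + 50.7558*z - 8.2788)/(0.8836*z^4 - 0.9024*z^3 + 5.9644*z^2 - 2.928*z + 9.3025)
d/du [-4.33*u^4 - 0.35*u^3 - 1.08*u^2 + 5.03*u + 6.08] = -17.32*u^3 - 1.05*u^2 - 2.16*u + 5.03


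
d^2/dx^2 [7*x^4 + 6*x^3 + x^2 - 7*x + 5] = 84*x^2 + 36*x + 2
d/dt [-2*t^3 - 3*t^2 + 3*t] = -6*t^2 - 6*t + 3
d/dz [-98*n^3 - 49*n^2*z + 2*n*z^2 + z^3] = -49*n^2 + 4*n*z + 3*z^2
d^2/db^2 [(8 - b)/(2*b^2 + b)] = 8*(-b^3 + 24*b^2 + 12*b + 2)/(b^3*(8*b^3 + 12*b^2 + 6*b + 1))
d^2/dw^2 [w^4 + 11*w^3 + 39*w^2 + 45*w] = 12*w^2 + 66*w + 78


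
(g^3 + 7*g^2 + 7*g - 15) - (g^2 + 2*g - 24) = g^3 + 6*g^2 + 5*g + 9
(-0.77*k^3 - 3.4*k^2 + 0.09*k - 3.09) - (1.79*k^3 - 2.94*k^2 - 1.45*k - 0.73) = -2.56*k^3 - 0.46*k^2 + 1.54*k - 2.36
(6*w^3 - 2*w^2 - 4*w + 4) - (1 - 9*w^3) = 15*w^3 - 2*w^2 - 4*w + 3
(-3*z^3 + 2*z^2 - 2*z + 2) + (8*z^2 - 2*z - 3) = -3*z^3 + 10*z^2 - 4*z - 1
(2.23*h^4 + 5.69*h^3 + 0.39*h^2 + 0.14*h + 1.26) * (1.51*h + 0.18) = 3.3673*h^5 + 8.9933*h^4 + 1.6131*h^3 + 0.2816*h^2 + 1.9278*h + 0.2268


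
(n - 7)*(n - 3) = n^2 - 10*n + 21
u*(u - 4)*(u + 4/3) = u^3 - 8*u^2/3 - 16*u/3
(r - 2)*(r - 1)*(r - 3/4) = r^3 - 15*r^2/4 + 17*r/4 - 3/2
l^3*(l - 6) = l^4 - 6*l^3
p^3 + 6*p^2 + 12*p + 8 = (p + 2)^3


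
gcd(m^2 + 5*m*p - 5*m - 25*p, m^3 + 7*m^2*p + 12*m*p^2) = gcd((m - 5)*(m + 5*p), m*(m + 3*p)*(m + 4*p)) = 1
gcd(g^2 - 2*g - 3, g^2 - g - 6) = g - 3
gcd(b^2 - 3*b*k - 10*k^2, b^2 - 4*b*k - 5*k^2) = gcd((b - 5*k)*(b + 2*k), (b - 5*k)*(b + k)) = b - 5*k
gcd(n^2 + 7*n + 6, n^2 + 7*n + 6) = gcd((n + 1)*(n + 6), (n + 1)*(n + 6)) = n^2 + 7*n + 6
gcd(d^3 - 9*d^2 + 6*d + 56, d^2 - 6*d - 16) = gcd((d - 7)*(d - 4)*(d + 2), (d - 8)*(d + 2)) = d + 2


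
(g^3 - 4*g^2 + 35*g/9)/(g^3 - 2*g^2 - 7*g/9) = (3*g - 5)/(3*g + 1)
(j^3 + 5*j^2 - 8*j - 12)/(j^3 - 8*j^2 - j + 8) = (j^2 + 4*j - 12)/(j^2 - 9*j + 8)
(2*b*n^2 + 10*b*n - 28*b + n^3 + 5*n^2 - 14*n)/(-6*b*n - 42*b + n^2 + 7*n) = (-2*b*n + 4*b - n^2 + 2*n)/(6*b - n)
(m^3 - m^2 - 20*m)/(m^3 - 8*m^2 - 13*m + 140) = m/(m - 7)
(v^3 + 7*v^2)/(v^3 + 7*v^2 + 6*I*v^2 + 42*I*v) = v/(v + 6*I)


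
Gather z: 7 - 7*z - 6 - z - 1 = -8*z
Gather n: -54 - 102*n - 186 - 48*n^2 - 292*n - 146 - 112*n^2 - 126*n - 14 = -160*n^2 - 520*n - 400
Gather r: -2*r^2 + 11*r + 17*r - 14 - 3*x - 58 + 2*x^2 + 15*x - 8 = -2*r^2 + 28*r + 2*x^2 + 12*x - 80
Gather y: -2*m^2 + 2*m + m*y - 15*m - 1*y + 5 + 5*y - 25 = -2*m^2 - 13*m + y*(m + 4) - 20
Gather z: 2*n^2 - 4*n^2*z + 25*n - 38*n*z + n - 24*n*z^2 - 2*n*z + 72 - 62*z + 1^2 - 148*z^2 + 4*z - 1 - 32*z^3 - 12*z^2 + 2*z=2*n^2 + 26*n - 32*z^3 + z^2*(-24*n - 160) + z*(-4*n^2 - 40*n - 56) + 72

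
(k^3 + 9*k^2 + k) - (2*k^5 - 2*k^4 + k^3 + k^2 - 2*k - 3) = -2*k^5 + 2*k^4 + 8*k^2 + 3*k + 3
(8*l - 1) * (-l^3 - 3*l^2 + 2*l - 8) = -8*l^4 - 23*l^3 + 19*l^2 - 66*l + 8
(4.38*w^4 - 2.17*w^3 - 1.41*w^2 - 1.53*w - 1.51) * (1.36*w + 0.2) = 5.9568*w^5 - 2.0752*w^4 - 2.3516*w^3 - 2.3628*w^2 - 2.3596*w - 0.302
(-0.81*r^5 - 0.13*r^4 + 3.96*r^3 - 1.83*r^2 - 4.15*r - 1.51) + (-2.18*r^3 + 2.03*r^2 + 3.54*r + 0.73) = -0.81*r^5 - 0.13*r^4 + 1.78*r^3 + 0.2*r^2 - 0.61*r - 0.78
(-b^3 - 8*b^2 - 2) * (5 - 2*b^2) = 2*b^5 + 16*b^4 - 5*b^3 - 36*b^2 - 10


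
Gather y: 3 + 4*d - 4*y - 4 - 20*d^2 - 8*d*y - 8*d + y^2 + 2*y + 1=-20*d^2 - 4*d + y^2 + y*(-8*d - 2)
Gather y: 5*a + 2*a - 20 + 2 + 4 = 7*a - 14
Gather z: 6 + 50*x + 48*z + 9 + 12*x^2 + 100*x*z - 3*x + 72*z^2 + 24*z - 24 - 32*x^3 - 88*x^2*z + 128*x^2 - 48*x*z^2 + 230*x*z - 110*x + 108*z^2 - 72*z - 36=-32*x^3 + 140*x^2 - 63*x + z^2*(180 - 48*x) + z*(-88*x^2 + 330*x) - 45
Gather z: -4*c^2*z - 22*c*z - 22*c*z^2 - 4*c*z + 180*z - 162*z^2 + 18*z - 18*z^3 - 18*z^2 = -18*z^3 + z^2*(-22*c - 180) + z*(-4*c^2 - 26*c + 198)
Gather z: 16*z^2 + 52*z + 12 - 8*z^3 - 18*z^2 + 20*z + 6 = -8*z^3 - 2*z^2 + 72*z + 18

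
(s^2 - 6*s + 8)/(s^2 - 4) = (s - 4)/(s + 2)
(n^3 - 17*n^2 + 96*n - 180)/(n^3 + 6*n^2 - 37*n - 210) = (n^2 - 11*n + 30)/(n^2 + 12*n + 35)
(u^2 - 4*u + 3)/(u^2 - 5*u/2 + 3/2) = 2*(u - 3)/(2*u - 3)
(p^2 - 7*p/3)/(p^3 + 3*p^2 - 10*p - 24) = p*(3*p - 7)/(3*(p^3 + 3*p^2 - 10*p - 24))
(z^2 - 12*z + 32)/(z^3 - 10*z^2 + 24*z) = (z - 8)/(z*(z - 6))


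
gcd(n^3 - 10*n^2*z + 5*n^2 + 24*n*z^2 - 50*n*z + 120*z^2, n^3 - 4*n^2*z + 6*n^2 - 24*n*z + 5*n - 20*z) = -n^2 + 4*n*z - 5*n + 20*z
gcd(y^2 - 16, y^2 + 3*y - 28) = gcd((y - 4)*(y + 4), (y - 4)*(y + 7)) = y - 4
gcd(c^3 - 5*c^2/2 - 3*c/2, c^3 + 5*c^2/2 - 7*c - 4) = c + 1/2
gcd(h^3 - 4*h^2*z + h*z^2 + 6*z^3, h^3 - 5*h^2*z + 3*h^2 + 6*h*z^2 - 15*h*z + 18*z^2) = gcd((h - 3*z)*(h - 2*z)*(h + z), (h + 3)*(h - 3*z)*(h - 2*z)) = h^2 - 5*h*z + 6*z^2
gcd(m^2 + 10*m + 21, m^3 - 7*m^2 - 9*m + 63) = m + 3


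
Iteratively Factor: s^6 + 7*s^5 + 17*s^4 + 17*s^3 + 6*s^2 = (s)*(s^5 + 7*s^4 + 17*s^3 + 17*s^2 + 6*s) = s*(s + 1)*(s^4 + 6*s^3 + 11*s^2 + 6*s) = s*(s + 1)^2*(s^3 + 5*s^2 + 6*s) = s*(s + 1)^2*(s + 2)*(s^2 + 3*s) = s*(s + 1)^2*(s + 2)*(s + 3)*(s)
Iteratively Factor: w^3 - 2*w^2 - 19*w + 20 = (w - 1)*(w^2 - w - 20) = (w - 5)*(w - 1)*(w + 4)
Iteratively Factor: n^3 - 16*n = (n + 4)*(n^2 - 4*n) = (n - 4)*(n + 4)*(n)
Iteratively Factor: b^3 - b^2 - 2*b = (b)*(b^2 - b - 2) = b*(b + 1)*(b - 2)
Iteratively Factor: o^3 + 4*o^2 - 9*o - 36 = (o - 3)*(o^2 + 7*o + 12) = (o - 3)*(o + 3)*(o + 4)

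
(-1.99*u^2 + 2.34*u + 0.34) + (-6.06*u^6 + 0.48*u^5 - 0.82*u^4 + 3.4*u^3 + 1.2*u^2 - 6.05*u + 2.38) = -6.06*u^6 + 0.48*u^5 - 0.82*u^4 + 3.4*u^3 - 0.79*u^2 - 3.71*u + 2.72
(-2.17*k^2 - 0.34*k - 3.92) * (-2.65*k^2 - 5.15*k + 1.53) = 5.7505*k^4 + 12.0765*k^3 + 8.8189*k^2 + 19.6678*k - 5.9976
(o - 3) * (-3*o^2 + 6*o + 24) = -3*o^3 + 15*o^2 + 6*o - 72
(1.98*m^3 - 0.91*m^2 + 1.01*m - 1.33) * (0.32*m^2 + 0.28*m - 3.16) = 0.6336*m^5 + 0.2632*m^4 - 6.1884*m^3 + 2.7328*m^2 - 3.564*m + 4.2028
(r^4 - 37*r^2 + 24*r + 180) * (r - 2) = r^5 - 2*r^4 - 37*r^3 + 98*r^2 + 132*r - 360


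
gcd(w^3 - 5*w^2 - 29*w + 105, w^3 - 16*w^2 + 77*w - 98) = w - 7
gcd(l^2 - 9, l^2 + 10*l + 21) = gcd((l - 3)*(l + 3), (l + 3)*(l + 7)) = l + 3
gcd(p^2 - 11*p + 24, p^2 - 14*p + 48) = p - 8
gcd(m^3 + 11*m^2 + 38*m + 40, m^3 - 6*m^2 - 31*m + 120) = m + 5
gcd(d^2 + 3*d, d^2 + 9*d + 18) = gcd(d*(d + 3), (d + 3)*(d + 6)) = d + 3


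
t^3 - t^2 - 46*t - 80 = (t - 8)*(t + 2)*(t + 5)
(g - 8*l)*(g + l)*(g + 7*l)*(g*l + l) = g^4*l + g^3*l - 57*g^2*l^3 - 56*g*l^4 - 57*g*l^3 - 56*l^4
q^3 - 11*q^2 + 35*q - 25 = (q - 5)^2*(q - 1)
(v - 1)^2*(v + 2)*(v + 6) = v^4 + 6*v^3 - 3*v^2 - 16*v + 12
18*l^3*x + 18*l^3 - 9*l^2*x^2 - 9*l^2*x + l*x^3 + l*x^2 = (-6*l + x)*(-3*l + x)*(l*x + l)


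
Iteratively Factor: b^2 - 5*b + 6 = (b - 2)*(b - 3)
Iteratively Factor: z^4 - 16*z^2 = (z)*(z^3 - 16*z) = z*(z + 4)*(z^2 - 4*z) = z^2*(z + 4)*(z - 4)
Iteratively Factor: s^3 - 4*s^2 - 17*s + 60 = (s - 3)*(s^2 - s - 20) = (s - 5)*(s - 3)*(s + 4)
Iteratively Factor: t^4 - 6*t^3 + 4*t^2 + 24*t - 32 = (t - 4)*(t^3 - 2*t^2 - 4*t + 8) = (t - 4)*(t - 2)*(t^2 - 4) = (t - 4)*(t - 2)*(t + 2)*(t - 2)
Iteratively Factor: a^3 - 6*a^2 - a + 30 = (a + 2)*(a^2 - 8*a + 15) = (a - 5)*(a + 2)*(a - 3)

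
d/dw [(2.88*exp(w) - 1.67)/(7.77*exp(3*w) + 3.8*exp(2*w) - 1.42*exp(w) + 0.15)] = (-44.7552*exp(3*w) + 27.9837*exp(2*w) + 12.692*exp(w) - 1.9394)*exp(w)/(60.3729*exp(6*w) + 59.052*exp(5*w) - 7.6268*exp(4*w) - 8.461*exp(3*w) + 3.1564*exp(2*w) - 0.426*exp(w) + 0.0225)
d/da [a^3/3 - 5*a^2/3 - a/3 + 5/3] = a^2 - 10*a/3 - 1/3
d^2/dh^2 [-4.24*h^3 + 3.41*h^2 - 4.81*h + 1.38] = 6.82 - 25.44*h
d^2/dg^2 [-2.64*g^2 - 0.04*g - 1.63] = -5.28000000000000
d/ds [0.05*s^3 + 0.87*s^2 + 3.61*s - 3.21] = 0.15*s^2 + 1.74*s + 3.61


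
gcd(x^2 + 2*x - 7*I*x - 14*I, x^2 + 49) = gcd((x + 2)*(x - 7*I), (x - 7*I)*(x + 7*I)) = x - 7*I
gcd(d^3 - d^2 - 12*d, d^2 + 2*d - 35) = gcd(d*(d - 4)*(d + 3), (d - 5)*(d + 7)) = 1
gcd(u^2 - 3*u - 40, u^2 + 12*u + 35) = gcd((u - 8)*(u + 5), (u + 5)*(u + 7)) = u + 5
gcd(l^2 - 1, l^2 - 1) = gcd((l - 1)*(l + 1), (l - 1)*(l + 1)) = l^2 - 1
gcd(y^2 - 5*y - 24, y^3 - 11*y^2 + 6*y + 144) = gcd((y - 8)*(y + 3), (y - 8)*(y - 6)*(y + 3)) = y^2 - 5*y - 24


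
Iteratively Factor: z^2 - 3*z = (z - 3)*(z)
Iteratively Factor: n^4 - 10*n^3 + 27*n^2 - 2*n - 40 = (n - 2)*(n^3 - 8*n^2 + 11*n + 20) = (n - 2)*(n + 1)*(n^2 - 9*n + 20) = (n - 4)*(n - 2)*(n + 1)*(n - 5)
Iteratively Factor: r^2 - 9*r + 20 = (r - 5)*(r - 4)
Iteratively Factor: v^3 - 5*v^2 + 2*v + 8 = (v - 4)*(v^2 - v - 2) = (v - 4)*(v - 2)*(v + 1)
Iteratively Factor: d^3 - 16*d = (d)*(d^2 - 16) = d*(d + 4)*(d - 4)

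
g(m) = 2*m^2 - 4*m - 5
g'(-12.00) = -52.00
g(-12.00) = 331.00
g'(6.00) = 20.00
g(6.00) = 43.00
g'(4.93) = 15.72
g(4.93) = 23.89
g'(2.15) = 4.60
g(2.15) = -4.36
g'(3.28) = 9.12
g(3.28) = 3.40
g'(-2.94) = -15.76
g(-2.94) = 24.05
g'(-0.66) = -6.64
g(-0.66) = -1.49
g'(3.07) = 8.28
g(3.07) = 1.57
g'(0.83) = -0.68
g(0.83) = -6.94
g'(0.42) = -2.32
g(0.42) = -6.33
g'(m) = 4*m - 4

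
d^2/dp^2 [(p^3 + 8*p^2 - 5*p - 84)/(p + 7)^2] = 60/(p^3 + 21*p^2 + 147*p + 343)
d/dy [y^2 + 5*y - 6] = 2*y + 5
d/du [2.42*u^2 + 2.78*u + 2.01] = 4.84*u + 2.78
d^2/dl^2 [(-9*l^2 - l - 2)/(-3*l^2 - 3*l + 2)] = 144*(-l^3 + 3*l^2 + l + 1)/(27*l^6 + 81*l^5 + 27*l^4 - 81*l^3 - 18*l^2 + 36*l - 8)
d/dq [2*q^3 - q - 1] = 6*q^2 - 1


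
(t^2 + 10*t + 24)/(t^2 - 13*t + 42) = (t^2 + 10*t + 24)/(t^2 - 13*t + 42)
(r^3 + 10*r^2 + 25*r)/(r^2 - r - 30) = r*(r + 5)/(r - 6)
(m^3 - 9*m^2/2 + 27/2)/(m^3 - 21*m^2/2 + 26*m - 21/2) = (2*m^2 - 3*m - 9)/(2*m^2 - 15*m + 7)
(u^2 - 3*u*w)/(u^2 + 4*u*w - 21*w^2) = u/(u + 7*w)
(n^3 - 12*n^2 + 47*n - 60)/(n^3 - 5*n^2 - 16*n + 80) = (n - 3)/(n + 4)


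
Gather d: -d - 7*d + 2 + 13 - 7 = 8 - 8*d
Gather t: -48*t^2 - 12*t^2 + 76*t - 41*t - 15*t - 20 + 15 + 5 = -60*t^2 + 20*t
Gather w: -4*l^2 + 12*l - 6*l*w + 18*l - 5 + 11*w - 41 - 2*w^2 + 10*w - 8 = -4*l^2 + 30*l - 2*w^2 + w*(21 - 6*l) - 54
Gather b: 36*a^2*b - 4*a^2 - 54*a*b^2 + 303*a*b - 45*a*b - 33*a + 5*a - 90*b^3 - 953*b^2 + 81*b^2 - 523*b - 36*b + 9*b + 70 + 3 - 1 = -4*a^2 - 28*a - 90*b^3 + b^2*(-54*a - 872) + b*(36*a^2 + 258*a - 550) + 72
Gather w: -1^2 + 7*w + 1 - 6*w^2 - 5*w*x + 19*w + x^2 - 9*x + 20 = -6*w^2 + w*(26 - 5*x) + x^2 - 9*x + 20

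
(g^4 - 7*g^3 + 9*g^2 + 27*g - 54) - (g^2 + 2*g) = g^4 - 7*g^3 + 8*g^2 + 25*g - 54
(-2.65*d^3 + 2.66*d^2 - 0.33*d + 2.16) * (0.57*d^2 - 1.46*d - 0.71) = -1.5105*d^5 + 5.3852*d^4 - 2.1902*d^3 - 0.1756*d^2 - 2.9193*d - 1.5336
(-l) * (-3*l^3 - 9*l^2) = 3*l^4 + 9*l^3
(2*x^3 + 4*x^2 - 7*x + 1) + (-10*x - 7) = 2*x^3 + 4*x^2 - 17*x - 6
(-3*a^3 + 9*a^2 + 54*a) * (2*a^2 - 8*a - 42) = -6*a^5 + 42*a^4 + 162*a^3 - 810*a^2 - 2268*a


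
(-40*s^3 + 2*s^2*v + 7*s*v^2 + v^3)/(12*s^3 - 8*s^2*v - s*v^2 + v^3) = (-20*s^2 - 9*s*v - v^2)/(6*s^2 - s*v - v^2)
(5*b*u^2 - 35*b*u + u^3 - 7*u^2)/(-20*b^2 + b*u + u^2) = u*(u - 7)/(-4*b + u)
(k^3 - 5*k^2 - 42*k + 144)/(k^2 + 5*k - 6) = (k^2 - 11*k + 24)/(k - 1)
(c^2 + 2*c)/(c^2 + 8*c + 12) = c/(c + 6)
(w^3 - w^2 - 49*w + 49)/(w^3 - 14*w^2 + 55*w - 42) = (w + 7)/(w - 6)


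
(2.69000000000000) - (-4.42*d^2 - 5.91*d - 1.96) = 4.42*d^2 + 5.91*d + 4.65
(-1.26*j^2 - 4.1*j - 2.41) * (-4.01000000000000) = 5.0526*j^2 + 16.441*j + 9.6641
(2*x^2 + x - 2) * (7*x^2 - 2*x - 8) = 14*x^4 + 3*x^3 - 32*x^2 - 4*x + 16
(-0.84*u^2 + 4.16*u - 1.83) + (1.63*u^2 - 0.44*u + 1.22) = 0.79*u^2 + 3.72*u - 0.61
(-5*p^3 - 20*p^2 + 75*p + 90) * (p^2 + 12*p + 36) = -5*p^5 - 80*p^4 - 345*p^3 + 270*p^2 + 3780*p + 3240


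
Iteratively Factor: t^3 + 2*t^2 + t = (t + 1)*(t^2 + t) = (t + 1)^2*(t)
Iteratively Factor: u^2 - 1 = (u - 1)*(u + 1)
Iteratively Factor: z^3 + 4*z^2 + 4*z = (z + 2)*(z^2 + 2*z) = (z + 2)^2*(z)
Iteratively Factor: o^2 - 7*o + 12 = (o - 3)*(o - 4)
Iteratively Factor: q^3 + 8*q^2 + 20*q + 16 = (q + 2)*(q^2 + 6*q + 8) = (q + 2)*(q + 4)*(q + 2)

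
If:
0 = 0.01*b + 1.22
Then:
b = -122.00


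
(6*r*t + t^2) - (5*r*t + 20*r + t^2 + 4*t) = r*t - 20*r - 4*t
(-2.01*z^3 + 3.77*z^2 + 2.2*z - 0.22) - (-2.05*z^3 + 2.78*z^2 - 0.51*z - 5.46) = 0.04*z^3 + 0.99*z^2 + 2.71*z + 5.24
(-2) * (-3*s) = 6*s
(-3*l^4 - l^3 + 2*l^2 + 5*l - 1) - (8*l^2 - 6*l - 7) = -3*l^4 - l^3 - 6*l^2 + 11*l + 6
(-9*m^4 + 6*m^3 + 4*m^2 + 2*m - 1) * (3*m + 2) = -27*m^5 + 24*m^3 + 14*m^2 + m - 2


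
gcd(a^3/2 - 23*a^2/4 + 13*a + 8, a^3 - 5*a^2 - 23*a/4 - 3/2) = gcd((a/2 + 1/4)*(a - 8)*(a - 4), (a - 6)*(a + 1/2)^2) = a + 1/2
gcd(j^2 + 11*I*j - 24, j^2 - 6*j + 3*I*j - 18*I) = j + 3*I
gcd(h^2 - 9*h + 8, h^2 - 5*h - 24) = h - 8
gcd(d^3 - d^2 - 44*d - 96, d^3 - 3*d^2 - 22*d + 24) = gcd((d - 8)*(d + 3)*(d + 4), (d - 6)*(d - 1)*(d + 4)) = d + 4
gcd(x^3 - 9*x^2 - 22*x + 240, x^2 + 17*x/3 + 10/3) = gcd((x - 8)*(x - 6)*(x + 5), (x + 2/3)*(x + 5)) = x + 5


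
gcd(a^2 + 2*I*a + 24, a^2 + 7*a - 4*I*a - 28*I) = a - 4*I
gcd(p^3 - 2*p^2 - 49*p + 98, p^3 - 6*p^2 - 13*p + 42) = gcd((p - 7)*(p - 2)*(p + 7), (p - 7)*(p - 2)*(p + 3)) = p^2 - 9*p + 14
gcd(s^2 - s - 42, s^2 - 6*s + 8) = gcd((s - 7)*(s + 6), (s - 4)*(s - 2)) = 1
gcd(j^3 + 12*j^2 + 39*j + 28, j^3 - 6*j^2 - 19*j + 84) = j + 4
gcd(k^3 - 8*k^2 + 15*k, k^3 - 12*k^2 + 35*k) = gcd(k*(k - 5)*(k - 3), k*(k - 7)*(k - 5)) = k^2 - 5*k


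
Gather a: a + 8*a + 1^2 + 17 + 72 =9*a + 90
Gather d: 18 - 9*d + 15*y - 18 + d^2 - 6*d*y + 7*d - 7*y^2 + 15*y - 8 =d^2 + d*(-6*y - 2) - 7*y^2 + 30*y - 8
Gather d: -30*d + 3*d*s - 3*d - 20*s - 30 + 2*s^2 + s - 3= d*(3*s - 33) + 2*s^2 - 19*s - 33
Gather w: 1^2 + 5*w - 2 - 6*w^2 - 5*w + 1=-6*w^2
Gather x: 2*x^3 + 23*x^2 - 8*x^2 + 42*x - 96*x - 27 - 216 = 2*x^3 + 15*x^2 - 54*x - 243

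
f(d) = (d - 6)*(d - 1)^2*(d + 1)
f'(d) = (d - 6)*(d - 1)^2 + (d - 6)*(d + 1)*(2*d - 2) + (d - 1)^2*(d + 1)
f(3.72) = -79.62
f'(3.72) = -40.49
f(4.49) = -100.97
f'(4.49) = -9.39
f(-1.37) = 15.32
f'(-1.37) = -56.40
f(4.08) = -92.53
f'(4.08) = -30.11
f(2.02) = -12.51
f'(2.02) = -25.52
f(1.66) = -5.03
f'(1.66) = -15.97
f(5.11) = -91.86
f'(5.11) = 43.48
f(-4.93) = 1510.50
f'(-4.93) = -1032.00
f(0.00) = -6.00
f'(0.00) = 7.00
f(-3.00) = 288.00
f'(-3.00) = -320.00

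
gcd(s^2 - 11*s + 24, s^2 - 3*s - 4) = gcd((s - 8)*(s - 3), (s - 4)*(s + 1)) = 1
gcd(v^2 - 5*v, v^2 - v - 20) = v - 5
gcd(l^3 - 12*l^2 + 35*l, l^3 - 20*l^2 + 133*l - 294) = l - 7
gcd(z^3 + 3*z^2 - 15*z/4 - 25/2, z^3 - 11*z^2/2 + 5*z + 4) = z - 2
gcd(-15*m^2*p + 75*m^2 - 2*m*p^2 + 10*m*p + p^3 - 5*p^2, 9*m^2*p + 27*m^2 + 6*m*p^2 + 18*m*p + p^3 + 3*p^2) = 3*m + p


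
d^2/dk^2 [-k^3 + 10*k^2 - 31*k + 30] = 20 - 6*k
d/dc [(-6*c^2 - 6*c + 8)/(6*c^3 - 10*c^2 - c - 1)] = 2*(18*c^4 + 36*c^3 - 99*c^2 + 86*c + 7)/(36*c^6 - 120*c^5 + 88*c^4 + 8*c^3 + 21*c^2 + 2*c + 1)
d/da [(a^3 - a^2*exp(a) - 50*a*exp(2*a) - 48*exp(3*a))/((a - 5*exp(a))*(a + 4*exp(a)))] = (a^4 - 60*a^3*exp(2*a) - 2*a^3*exp(a) - 114*a^2*exp(3*a) - 9*a^2*exp(2*a) + 96*a*exp(4*a) + 136*a*exp(3*a) + 960*exp(5*a) + 952*exp(4*a))/(a^4 - 2*a^3*exp(a) - 39*a^2*exp(2*a) + 40*a*exp(3*a) + 400*exp(4*a))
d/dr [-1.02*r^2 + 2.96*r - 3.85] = 2.96 - 2.04*r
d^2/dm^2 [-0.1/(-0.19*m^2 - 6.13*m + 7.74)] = (-0.00722*m^2 - 0.23294*m + 0.1*(0.38*m + 6.13)*(0.76*m + 12.26) + 0.29412)/(0.19*m^2 + 6.13*m - 7.74)^3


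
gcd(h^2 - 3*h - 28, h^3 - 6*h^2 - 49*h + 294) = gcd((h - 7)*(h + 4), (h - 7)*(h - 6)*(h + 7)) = h - 7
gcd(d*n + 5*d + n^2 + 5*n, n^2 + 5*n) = n + 5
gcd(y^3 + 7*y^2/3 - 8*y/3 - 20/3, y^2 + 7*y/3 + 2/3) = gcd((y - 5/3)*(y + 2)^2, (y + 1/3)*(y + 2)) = y + 2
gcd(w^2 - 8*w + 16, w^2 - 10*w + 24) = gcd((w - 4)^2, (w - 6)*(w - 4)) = w - 4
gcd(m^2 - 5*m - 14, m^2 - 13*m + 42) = m - 7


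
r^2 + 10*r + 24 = (r + 4)*(r + 6)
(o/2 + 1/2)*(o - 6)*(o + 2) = o^3/2 - 3*o^2/2 - 8*o - 6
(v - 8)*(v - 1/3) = v^2 - 25*v/3 + 8/3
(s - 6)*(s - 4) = s^2 - 10*s + 24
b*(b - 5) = b^2 - 5*b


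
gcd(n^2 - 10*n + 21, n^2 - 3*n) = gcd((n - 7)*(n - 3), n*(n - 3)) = n - 3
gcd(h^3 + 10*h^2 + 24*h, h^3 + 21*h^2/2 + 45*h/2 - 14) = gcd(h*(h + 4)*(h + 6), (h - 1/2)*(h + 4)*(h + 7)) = h + 4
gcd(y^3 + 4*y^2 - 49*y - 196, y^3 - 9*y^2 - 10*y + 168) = y^2 - 3*y - 28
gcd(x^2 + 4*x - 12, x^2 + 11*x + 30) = x + 6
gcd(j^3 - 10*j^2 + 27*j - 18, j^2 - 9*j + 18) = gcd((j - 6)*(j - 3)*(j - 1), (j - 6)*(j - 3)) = j^2 - 9*j + 18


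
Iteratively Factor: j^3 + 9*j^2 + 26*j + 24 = (j + 2)*(j^2 + 7*j + 12) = (j + 2)*(j + 4)*(j + 3)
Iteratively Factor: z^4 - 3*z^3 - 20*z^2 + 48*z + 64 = (z + 4)*(z^3 - 7*z^2 + 8*z + 16) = (z - 4)*(z + 4)*(z^2 - 3*z - 4) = (z - 4)*(z + 1)*(z + 4)*(z - 4)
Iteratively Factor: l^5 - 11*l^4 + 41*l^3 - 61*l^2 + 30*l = (l)*(l^4 - 11*l^3 + 41*l^2 - 61*l + 30) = l*(l - 3)*(l^3 - 8*l^2 + 17*l - 10) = l*(l - 3)*(l - 1)*(l^2 - 7*l + 10) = l*(l - 3)*(l - 2)*(l - 1)*(l - 5)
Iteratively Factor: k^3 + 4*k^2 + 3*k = (k)*(k^2 + 4*k + 3) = k*(k + 3)*(k + 1)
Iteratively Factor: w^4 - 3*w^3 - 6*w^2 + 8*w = (w)*(w^3 - 3*w^2 - 6*w + 8) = w*(w - 1)*(w^2 - 2*w - 8) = w*(w - 4)*(w - 1)*(w + 2)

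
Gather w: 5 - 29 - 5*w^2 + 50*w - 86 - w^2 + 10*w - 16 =-6*w^2 + 60*w - 126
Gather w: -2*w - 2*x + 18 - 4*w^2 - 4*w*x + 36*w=-4*w^2 + w*(34 - 4*x) - 2*x + 18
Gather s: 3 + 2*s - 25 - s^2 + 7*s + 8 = -s^2 + 9*s - 14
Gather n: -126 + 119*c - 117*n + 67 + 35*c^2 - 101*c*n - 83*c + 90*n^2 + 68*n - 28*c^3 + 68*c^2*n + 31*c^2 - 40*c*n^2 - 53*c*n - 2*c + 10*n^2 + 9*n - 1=-28*c^3 + 66*c^2 + 34*c + n^2*(100 - 40*c) + n*(68*c^2 - 154*c - 40) - 60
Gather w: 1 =1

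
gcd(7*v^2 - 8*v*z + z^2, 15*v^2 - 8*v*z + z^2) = 1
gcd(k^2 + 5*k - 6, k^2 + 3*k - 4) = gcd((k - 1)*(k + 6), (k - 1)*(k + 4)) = k - 1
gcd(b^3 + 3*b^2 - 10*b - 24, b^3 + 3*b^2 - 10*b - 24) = b^3 + 3*b^2 - 10*b - 24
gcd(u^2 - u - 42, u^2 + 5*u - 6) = u + 6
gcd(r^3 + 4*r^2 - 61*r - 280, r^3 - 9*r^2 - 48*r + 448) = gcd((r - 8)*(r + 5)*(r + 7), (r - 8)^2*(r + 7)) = r^2 - r - 56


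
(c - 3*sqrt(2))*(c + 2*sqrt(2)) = c^2 - sqrt(2)*c - 12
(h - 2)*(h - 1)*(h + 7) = h^3 + 4*h^2 - 19*h + 14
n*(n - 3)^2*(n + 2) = n^4 - 4*n^3 - 3*n^2 + 18*n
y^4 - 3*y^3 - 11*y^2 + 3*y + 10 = (y - 5)*(y - 1)*(y + 1)*(y + 2)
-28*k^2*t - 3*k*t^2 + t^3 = t*(-7*k + t)*(4*k + t)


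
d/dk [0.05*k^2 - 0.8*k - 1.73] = 0.1*k - 0.8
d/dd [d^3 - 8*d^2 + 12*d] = 3*d^2 - 16*d + 12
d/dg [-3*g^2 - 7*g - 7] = -6*g - 7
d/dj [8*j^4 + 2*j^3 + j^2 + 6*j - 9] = 32*j^3 + 6*j^2 + 2*j + 6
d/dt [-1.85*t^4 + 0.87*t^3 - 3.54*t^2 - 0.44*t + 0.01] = -7.4*t^3 + 2.61*t^2 - 7.08*t - 0.44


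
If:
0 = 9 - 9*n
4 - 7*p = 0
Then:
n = 1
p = 4/7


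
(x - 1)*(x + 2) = x^2 + x - 2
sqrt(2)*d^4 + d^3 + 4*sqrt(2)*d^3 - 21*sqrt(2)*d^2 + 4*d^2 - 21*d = d*(d - 3)*(d + 7)*(sqrt(2)*d + 1)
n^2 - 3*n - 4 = (n - 4)*(n + 1)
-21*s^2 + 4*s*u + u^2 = (-3*s + u)*(7*s + u)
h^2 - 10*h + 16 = (h - 8)*(h - 2)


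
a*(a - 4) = a^2 - 4*a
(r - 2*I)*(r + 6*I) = r^2 + 4*I*r + 12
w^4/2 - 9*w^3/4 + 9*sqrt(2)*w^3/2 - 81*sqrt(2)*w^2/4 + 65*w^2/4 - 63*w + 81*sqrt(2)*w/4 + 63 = (w/2 + sqrt(2))*(w - 3)*(w - 3/2)*(w + 7*sqrt(2))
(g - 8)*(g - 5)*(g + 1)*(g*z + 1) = g^4*z - 12*g^3*z + g^3 + 27*g^2*z - 12*g^2 + 40*g*z + 27*g + 40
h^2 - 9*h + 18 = (h - 6)*(h - 3)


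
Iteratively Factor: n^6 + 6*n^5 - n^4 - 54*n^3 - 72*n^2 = (n + 2)*(n^5 + 4*n^4 - 9*n^3 - 36*n^2) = (n + 2)*(n + 4)*(n^4 - 9*n^2) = n*(n + 2)*(n + 4)*(n^3 - 9*n) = n*(n + 2)*(n + 3)*(n + 4)*(n^2 - 3*n) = n^2*(n + 2)*(n + 3)*(n + 4)*(n - 3)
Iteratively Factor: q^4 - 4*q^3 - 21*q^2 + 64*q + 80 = (q + 1)*(q^3 - 5*q^2 - 16*q + 80) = (q - 4)*(q + 1)*(q^2 - q - 20) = (q - 5)*(q - 4)*(q + 1)*(q + 4)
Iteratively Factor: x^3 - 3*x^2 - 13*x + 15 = (x - 1)*(x^2 - 2*x - 15) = (x - 1)*(x + 3)*(x - 5)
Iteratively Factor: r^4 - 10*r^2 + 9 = (r - 1)*(r^3 + r^2 - 9*r - 9) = (r - 3)*(r - 1)*(r^2 + 4*r + 3) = (r - 3)*(r - 1)*(r + 3)*(r + 1)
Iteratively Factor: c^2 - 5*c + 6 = (c - 2)*(c - 3)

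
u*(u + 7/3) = u^2 + 7*u/3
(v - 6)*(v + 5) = v^2 - v - 30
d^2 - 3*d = d*(d - 3)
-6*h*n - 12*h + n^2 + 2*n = (-6*h + n)*(n + 2)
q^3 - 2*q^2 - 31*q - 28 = (q - 7)*(q + 1)*(q + 4)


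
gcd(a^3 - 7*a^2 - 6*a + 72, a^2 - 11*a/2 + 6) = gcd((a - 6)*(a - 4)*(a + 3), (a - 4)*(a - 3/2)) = a - 4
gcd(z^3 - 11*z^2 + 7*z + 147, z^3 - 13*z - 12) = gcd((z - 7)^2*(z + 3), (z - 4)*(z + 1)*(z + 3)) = z + 3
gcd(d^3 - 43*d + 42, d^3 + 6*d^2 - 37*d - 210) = d^2 + d - 42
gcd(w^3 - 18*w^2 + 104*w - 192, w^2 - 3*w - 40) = w - 8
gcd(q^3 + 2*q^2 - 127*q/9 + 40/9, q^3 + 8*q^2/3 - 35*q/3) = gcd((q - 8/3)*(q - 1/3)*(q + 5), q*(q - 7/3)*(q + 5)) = q + 5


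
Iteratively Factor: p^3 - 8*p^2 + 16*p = (p - 4)*(p^2 - 4*p) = p*(p - 4)*(p - 4)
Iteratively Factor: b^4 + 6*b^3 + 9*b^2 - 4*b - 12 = (b - 1)*(b^3 + 7*b^2 + 16*b + 12) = (b - 1)*(b + 2)*(b^2 + 5*b + 6) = (b - 1)*(b + 2)*(b + 3)*(b + 2)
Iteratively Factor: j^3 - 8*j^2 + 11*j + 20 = (j + 1)*(j^2 - 9*j + 20) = (j - 4)*(j + 1)*(j - 5)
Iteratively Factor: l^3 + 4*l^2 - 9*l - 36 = (l - 3)*(l^2 + 7*l + 12) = (l - 3)*(l + 3)*(l + 4)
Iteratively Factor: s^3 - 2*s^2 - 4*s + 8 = (s - 2)*(s^2 - 4) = (s - 2)^2*(s + 2)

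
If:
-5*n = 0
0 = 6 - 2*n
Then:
No Solution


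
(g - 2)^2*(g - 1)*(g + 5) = g^4 - 17*g^2 + 36*g - 20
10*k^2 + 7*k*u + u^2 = (2*k + u)*(5*k + u)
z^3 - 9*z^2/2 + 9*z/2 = z*(z - 3)*(z - 3/2)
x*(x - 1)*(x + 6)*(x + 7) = x^4 + 12*x^3 + 29*x^2 - 42*x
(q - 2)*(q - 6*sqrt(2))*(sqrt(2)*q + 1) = sqrt(2)*q^3 - 11*q^2 - 2*sqrt(2)*q^2 - 6*sqrt(2)*q + 22*q + 12*sqrt(2)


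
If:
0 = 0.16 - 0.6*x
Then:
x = 0.27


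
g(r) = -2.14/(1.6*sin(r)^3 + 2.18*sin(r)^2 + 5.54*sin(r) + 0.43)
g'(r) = -2.14*(-4.8*sin(r)^2*cos(r) - 4.36*sin(r)*cos(r) - 5.54*cos(r))/(1.6*sin(r)^3 + 2.18*sin(r)^2 + 5.54*sin(r) + 0.43)^2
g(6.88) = -0.47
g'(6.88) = 0.83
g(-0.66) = 0.85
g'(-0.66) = 1.25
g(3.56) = 1.36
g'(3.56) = -3.63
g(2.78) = -0.78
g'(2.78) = -2.06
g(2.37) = -0.36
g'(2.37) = -0.48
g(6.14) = 6.67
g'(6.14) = 103.23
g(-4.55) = -0.22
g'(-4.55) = -0.05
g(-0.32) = 1.87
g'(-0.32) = 7.17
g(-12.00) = -0.50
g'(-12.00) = 0.91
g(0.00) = -4.98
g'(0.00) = 64.12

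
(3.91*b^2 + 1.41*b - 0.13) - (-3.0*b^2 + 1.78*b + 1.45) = 6.91*b^2 - 0.37*b - 1.58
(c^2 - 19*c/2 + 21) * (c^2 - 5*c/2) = c^4 - 12*c^3 + 179*c^2/4 - 105*c/2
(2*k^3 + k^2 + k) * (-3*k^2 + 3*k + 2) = -6*k^5 + 3*k^4 + 4*k^3 + 5*k^2 + 2*k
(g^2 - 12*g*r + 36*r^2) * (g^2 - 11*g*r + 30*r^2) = g^4 - 23*g^3*r + 198*g^2*r^2 - 756*g*r^3 + 1080*r^4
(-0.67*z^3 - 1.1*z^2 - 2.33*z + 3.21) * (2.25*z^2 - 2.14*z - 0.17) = -1.5075*z^5 - 1.0412*z^4 - 2.7746*z^3 + 12.3957*z^2 - 6.4733*z - 0.5457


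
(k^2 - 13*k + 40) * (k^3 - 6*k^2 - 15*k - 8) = k^5 - 19*k^4 + 103*k^3 - 53*k^2 - 496*k - 320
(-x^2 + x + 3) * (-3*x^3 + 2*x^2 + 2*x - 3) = 3*x^5 - 5*x^4 - 9*x^3 + 11*x^2 + 3*x - 9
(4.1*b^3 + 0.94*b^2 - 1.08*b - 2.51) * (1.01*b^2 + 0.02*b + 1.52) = 4.141*b^5 + 1.0314*b^4 + 5.16*b^3 - 1.1279*b^2 - 1.6918*b - 3.8152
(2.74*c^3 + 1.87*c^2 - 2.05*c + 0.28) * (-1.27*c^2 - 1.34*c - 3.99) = -3.4798*c^5 - 6.0465*c^4 - 10.8349*c^3 - 5.0699*c^2 + 7.8043*c - 1.1172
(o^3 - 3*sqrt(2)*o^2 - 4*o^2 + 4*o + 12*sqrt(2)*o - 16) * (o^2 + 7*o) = o^5 - 3*sqrt(2)*o^4 + 3*o^4 - 24*o^3 - 9*sqrt(2)*o^3 + 12*o^2 + 84*sqrt(2)*o^2 - 112*o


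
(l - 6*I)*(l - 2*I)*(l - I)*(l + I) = l^4 - 8*I*l^3 - 11*l^2 - 8*I*l - 12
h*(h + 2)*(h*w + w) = h^3*w + 3*h^2*w + 2*h*w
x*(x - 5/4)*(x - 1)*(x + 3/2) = x^4 - 3*x^3/4 - 17*x^2/8 + 15*x/8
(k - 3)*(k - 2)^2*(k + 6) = k^4 - k^3 - 26*k^2 + 84*k - 72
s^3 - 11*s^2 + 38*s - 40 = (s - 5)*(s - 4)*(s - 2)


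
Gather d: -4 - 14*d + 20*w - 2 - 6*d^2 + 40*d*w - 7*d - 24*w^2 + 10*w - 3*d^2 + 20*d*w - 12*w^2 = -9*d^2 + d*(60*w - 21) - 36*w^2 + 30*w - 6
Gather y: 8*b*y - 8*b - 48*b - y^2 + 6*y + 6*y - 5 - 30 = -56*b - y^2 + y*(8*b + 12) - 35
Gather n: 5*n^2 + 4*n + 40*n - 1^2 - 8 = 5*n^2 + 44*n - 9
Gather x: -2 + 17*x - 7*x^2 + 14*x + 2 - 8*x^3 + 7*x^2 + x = -8*x^3 + 32*x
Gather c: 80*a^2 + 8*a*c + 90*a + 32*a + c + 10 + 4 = 80*a^2 + 122*a + c*(8*a + 1) + 14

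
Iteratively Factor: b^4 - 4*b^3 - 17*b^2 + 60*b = (b + 4)*(b^3 - 8*b^2 + 15*b) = (b - 5)*(b + 4)*(b^2 - 3*b) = (b - 5)*(b - 3)*(b + 4)*(b)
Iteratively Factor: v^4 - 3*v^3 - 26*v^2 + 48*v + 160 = (v - 5)*(v^3 + 2*v^2 - 16*v - 32) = (v - 5)*(v + 2)*(v^2 - 16) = (v - 5)*(v - 4)*(v + 2)*(v + 4)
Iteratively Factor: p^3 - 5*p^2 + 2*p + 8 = (p - 2)*(p^2 - 3*p - 4) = (p - 2)*(p + 1)*(p - 4)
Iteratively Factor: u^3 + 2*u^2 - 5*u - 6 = (u + 3)*(u^2 - u - 2) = (u - 2)*(u + 3)*(u + 1)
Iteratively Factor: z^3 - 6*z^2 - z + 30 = (z - 3)*(z^2 - 3*z - 10) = (z - 5)*(z - 3)*(z + 2)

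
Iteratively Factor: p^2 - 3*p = (p)*(p - 3)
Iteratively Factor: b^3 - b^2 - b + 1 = (b - 1)*(b^2 - 1) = (b - 1)^2*(b + 1)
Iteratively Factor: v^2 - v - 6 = (v - 3)*(v + 2)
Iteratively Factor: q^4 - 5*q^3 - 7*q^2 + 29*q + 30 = (q - 5)*(q^3 - 7*q - 6) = (q - 5)*(q + 2)*(q^2 - 2*q - 3) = (q - 5)*(q + 1)*(q + 2)*(q - 3)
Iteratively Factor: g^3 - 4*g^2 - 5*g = (g)*(g^2 - 4*g - 5) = g*(g - 5)*(g + 1)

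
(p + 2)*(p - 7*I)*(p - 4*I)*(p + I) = p^4 + 2*p^3 - 10*I*p^3 - 17*p^2 - 20*I*p^2 - 34*p - 28*I*p - 56*I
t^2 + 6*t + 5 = (t + 1)*(t + 5)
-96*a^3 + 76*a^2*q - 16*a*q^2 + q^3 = (-8*a + q)*(-6*a + q)*(-2*a + q)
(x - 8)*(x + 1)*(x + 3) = x^3 - 4*x^2 - 29*x - 24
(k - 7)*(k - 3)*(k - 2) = k^3 - 12*k^2 + 41*k - 42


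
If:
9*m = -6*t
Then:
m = -2*t/3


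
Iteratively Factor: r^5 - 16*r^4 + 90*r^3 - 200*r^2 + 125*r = (r)*(r^4 - 16*r^3 + 90*r^2 - 200*r + 125) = r*(r - 1)*(r^3 - 15*r^2 + 75*r - 125) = r*(r - 5)*(r - 1)*(r^2 - 10*r + 25) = r*(r - 5)^2*(r - 1)*(r - 5)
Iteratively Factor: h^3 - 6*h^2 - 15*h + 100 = (h - 5)*(h^2 - h - 20) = (h - 5)*(h + 4)*(h - 5)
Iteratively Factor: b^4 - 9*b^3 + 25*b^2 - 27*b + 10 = (b - 2)*(b^3 - 7*b^2 + 11*b - 5) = (b - 2)*(b - 1)*(b^2 - 6*b + 5) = (b - 5)*(b - 2)*(b - 1)*(b - 1)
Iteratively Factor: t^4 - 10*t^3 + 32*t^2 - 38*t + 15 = (t - 3)*(t^3 - 7*t^2 + 11*t - 5) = (t - 3)*(t - 1)*(t^2 - 6*t + 5) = (t - 3)*(t - 1)^2*(t - 5)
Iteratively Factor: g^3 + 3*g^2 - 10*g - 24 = (g + 2)*(g^2 + g - 12) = (g - 3)*(g + 2)*(g + 4)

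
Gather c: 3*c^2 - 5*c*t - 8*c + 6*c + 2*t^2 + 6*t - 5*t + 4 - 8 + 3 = 3*c^2 + c*(-5*t - 2) + 2*t^2 + t - 1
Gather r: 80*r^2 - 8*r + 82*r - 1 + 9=80*r^2 + 74*r + 8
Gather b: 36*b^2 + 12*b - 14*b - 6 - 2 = 36*b^2 - 2*b - 8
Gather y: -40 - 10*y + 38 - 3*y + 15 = 13 - 13*y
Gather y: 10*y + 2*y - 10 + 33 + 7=12*y + 30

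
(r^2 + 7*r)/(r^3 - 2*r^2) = (r + 7)/(r*(r - 2))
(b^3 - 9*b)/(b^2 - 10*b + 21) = b*(b + 3)/(b - 7)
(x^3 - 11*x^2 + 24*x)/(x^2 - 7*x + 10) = x*(x^2 - 11*x + 24)/(x^2 - 7*x + 10)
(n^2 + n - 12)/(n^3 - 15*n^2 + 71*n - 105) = (n + 4)/(n^2 - 12*n + 35)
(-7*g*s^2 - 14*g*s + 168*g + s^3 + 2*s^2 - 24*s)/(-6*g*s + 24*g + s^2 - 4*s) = (-7*g*s - 42*g + s^2 + 6*s)/(-6*g + s)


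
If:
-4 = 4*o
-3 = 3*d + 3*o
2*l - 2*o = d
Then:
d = 0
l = -1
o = -1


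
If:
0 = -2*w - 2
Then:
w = -1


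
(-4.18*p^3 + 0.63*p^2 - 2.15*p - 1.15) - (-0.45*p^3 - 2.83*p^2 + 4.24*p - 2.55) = -3.73*p^3 + 3.46*p^2 - 6.39*p + 1.4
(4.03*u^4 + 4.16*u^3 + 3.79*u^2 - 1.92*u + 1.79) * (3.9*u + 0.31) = 15.717*u^5 + 17.4733*u^4 + 16.0706*u^3 - 6.3131*u^2 + 6.3858*u + 0.5549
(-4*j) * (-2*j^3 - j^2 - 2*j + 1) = 8*j^4 + 4*j^3 + 8*j^2 - 4*j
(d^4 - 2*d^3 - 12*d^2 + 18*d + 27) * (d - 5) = d^5 - 7*d^4 - 2*d^3 + 78*d^2 - 63*d - 135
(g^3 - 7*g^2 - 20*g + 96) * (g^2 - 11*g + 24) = g^5 - 18*g^4 + 81*g^3 + 148*g^2 - 1536*g + 2304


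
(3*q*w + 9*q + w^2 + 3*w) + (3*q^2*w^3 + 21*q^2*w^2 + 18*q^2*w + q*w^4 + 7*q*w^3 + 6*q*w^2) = 3*q^2*w^3 + 21*q^2*w^2 + 18*q^2*w + q*w^4 + 7*q*w^3 + 6*q*w^2 + 3*q*w + 9*q + w^2 + 3*w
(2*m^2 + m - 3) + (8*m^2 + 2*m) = 10*m^2 + 3*m - 3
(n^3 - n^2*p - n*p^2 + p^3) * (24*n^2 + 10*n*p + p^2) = 24*n^5 - 14*n^4*p - 33*n^3*p^2 + 13*n^2*p^3 + 9*n*p^4 + p^5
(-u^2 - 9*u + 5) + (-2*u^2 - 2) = -3*u^2 - 9*u + 3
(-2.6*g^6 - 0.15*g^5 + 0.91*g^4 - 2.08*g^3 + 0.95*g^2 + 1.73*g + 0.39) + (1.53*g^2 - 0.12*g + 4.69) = -2.6*g^6 - 0.15*g^5 + 0.91*g^4 - 2.08*g^3 + 2.48*g^2 + 1.61*g + 5.08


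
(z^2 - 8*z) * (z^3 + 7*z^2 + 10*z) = z^5 - z^4 - 46*z^3 - 80*z^2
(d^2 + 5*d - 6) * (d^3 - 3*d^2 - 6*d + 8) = d^5 + 2*d^4 - 27*d^3 - 4*d^2 + 76*d - 48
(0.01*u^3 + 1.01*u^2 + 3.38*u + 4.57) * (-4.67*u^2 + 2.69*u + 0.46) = -0.0467*u^5 - 4.6898*u^4 - 13.0631*u^3 - 11.7851*u^2 + 13.8481*u + 2.1022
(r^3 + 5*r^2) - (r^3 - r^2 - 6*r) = 6*r^2 + 6*r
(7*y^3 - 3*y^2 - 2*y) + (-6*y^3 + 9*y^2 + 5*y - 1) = y^3 + 6*y^2 + 3*y - 1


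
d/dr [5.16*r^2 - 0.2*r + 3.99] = 10.32*r - 0.2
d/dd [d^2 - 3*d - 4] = 2*d - 3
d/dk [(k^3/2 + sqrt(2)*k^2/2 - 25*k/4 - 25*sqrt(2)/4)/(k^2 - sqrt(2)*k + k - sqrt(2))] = (-(2*k - sqrt(2) + 1)*(2*k^3 + 2*sqrt(2)*k^2 - 25*k - 25*sqrt(2)) + (6*k^2 + 4*sqrt(2)*k - 25)*(k^2 - sqrt(2)*k + k - sqrt(2)))/(4*(k^2 - sqrt(2)*k + k - sqrt(2))^2)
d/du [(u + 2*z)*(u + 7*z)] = 2*u + 9*z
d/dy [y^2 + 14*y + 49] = 2*y + 14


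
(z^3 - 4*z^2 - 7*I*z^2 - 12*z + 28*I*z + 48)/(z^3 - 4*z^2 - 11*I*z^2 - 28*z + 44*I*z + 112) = (z - 3*I)/(z - 7*I)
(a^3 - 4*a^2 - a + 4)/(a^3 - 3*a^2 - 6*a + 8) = (a + 1)/(a + 2)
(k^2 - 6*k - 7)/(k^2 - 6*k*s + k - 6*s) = (7 - k)/(-k + 6*s)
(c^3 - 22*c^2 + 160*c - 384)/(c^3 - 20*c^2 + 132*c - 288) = (c - 8)/(c - 6)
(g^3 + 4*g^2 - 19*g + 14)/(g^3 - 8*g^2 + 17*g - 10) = (g + 7)/(g - 5)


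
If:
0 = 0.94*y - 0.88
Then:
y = 0.94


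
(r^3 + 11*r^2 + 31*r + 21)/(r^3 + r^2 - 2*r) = (r^3 + 11*r^2 + 31*r + 21)/(r*(r^2 + r - 2))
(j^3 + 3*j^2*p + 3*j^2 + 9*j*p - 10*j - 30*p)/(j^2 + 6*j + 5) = (j^2 + 3*j*p - 2*j - 6*p)/(j + 1)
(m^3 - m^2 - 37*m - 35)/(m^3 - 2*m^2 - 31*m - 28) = (m + 5)/(m + 4)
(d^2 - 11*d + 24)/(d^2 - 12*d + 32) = (d - 3)/(d - 4)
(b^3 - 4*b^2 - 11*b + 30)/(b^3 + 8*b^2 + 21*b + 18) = (b^2 - 7*b + 10)/(b^2 + 5*b + 6)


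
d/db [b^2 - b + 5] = 2*b - 1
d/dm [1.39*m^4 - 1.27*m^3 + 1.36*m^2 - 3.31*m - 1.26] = 5.56*m^3 - 3.81*m^2 + 2.72*m - 3.31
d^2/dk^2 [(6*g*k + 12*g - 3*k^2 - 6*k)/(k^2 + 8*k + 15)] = 6*(2*g*k^3 + 12*g*k^2 + 6*g*k - 44*g + 6*k^3 + 45*k^2 + 90*k + 15)/(k^6 + 24*k^5 + 237*k^4 + 1232*k^3 + 3555*k^2 + 5400*k + 3375)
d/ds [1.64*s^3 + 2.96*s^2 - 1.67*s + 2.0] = 4.92*s^2 + 5.92*s - 1.67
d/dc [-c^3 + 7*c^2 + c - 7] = -3*c^2 + 14*c + 1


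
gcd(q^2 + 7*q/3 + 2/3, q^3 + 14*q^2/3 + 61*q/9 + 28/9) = 1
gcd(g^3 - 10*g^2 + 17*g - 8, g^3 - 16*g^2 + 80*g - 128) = g - 8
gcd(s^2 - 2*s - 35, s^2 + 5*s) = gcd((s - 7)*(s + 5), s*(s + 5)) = s + 5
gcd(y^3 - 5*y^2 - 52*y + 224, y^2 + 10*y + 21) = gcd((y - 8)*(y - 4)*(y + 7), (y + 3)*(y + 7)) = y + 7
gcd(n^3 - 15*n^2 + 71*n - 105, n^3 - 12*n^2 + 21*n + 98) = n - 7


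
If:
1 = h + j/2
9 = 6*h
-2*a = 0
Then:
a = 0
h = 3/2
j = -1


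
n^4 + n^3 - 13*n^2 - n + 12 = (n - 3)*(n - 1)*(n + 1)*(n + 4)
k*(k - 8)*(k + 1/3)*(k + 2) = k^4 - 17*k^3/3 - 18*k^2 - 16*k/3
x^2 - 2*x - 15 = (x - 5)*(x + 3)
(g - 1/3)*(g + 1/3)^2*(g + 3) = g^4 + 10*g^3/3 + 8*g^2/9 - 10*g/27 - 1/9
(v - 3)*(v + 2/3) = v^2 - 7*v/3 - 2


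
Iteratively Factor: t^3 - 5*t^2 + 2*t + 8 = (t - 2)*(t^2 - 3*t - 4) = (t - 4)*(t - 2)*(t + 1)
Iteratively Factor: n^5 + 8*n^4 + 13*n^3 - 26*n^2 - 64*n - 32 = (n + 4)*(n^4 + 4*n^3 - 3*n^2 - 14*n - 8) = (n + 1)*(n + 4)*(n^3 + 3*n^2 - 6*n - 8) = (n + 1)*(n + 4)^2*(n^2 - n - 2) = (n + 1)^2*(n + 4)^2*(n - 2)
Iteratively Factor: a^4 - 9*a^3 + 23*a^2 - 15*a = (a - 1)*(a^3 - 8*a^2 + 15*a) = a*(a - 1)*(a^2 - 8*a + 15) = a*(a - 5)*(a - 1)*(a - 3)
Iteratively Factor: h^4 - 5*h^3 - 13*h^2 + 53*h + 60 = (h + 3)*(h^3 - 8*h^2 + 11*h + 20) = (h + 1)*(h + 3)*(h^2 - 9*h + 20) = (h - 5)*(h + 1)*(h + 3)*(h - 4)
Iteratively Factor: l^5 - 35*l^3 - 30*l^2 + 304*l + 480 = (l - 4)*(l^4 + 4*l^3 - 19*l^2 - 106*l - 120) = (l - 5)*(l - 4)*(l^3 + 9*l^2 + 26*l + 24) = (l - 5)*(l - 4)*(l + 3)*(l^2 + 6*l + 8) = (l - 5)*(l - 4)*(l + 2)*(l + 3)*(l + 4)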